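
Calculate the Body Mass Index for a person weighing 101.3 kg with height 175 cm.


BMI = weight / height^2
height = 175 cm = 1.75 m
BMI = 101.3 / 1.75^2
BMI = 33.08 kg/m^2


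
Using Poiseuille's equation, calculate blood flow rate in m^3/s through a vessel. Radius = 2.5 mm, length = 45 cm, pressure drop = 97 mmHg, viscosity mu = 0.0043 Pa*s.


Q = pi*r^4*dP / (8*mu*L)
r = 0.0025 m, L = 0.45 m
dP = 97 mmHg = 12932.234 Pa
Q = 1.0252e-04 m^3/s


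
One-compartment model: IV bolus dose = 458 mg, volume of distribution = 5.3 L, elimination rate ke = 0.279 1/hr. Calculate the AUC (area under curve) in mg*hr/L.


C0 = Dose/Vd = 458/5.3 = 86.4151 mg/L
AUC = C0/ke = 86.4151/0.279
AUC = 309.7 mg*hr/L


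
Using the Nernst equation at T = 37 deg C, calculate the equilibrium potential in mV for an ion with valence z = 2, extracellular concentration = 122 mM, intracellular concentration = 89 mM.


E = (RT/(zF)) * ln(C_out/C_in)
T = 37 + 273.15 = 310.15 K
E = (8.314 * 310.15 / (2 * 96485)) * ln(122/89)
E = 4.214 mV


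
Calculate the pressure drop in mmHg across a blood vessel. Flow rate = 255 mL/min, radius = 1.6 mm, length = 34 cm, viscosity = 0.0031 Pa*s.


dP = 8*mu*L*Q / (pi*r^4)
Q = 255 mL/min = 4.25e-06 m^3/s
dP = 1740.56 Pa = 1740.56 / 133.322 mmHg = 13.06 mmHg


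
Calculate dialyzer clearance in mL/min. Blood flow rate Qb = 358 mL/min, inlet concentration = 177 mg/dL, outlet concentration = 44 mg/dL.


K = Qb * (Cb_in - Cb_out) / Cb_in
K = 358 * (177 - 44) / 177
K = 269 mL/min


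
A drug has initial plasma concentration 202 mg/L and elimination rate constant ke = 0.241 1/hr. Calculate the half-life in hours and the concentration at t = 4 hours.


t_half = ln(2) / ke = 0.693147 / 0.241 = 2.876 hr
C(t) = C0 * exp(-ke*t) = 202 * exp(-0.241*4)
C(4) = 77.04 mg/L


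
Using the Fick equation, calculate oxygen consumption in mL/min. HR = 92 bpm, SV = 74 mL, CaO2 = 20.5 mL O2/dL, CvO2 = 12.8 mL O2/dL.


CO = HR*SV = 92*74/1000 = 6.808 L/min
a-v O2 diff = 20.5 - 12.8 = 7.7 mL/dL
VO2 = CO * (CaO2-CvO2) * 10 dL/L
VO2 = 6.808 * 7.7 * 10
VO2 = 524.2 mL/min


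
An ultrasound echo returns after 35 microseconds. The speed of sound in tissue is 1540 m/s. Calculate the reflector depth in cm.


depth = c * t / 2
t = 35 us = 3.5000e-05 s
depth = 1540 * 3.5000e-05 / 2
depth = 0.02695 m = 2.695 cm


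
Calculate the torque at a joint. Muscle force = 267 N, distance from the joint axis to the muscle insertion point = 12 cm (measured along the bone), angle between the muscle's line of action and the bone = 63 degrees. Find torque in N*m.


Torque = F * d * sin(theta)   (moment arm = d*sin(theta))
d = 12 cm = 0.12 m
Torque = 267 * 0.12 * sin(63)
Torque = 28.55 N*m


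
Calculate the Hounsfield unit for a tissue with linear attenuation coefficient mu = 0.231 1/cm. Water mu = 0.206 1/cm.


HU = ((mu_tissue - mu_water) / mu_water) * 1000
HU = ((0.231 - 0.206) / 0.206) * 1000
HU = 121.4


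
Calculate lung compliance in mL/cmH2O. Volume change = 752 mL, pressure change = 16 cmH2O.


C = dV / dP
C = 752 / 16
C = 47 mL/cmH2O


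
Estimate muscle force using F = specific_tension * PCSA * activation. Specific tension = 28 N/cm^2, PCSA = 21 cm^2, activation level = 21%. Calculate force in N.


F = sigma * PCSA * activation
F = 28 * 21 * 0.21
F = 123.5 N


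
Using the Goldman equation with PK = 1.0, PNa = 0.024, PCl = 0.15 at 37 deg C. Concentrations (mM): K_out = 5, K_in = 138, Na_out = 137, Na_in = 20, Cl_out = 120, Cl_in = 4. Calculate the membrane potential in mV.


Vm = (RT/F)*ln((PK*Ko + PNa*Nao + PCl*Cli)/(PK*Ki + PNa*Nai + PCl*Clo))
Numer = 8.888, Denom = 156.48
Vm = -76.65 mV


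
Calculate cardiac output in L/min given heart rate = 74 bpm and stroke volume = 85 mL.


CO = HR * SV
CO = 74 * 85 / 1000
CO = 6.29 L/min


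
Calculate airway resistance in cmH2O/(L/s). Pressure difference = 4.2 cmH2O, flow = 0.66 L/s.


R = dP / flow
R = 4.2 / 0.66
R = 6.364 cmH2O/(L/s)


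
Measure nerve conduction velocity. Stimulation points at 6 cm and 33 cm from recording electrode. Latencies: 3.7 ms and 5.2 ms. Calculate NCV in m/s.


Distance = (33 - 6) / 100 = 0.27 m
dt = (5.2 - 3.7) / 1000 = 0.0015 s
NCV = dist / dt = 180 m/s


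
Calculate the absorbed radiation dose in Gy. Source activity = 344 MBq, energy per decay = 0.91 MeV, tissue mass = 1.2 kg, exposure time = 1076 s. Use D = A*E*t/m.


A = 344 MBq = 3.4400e+08 Bq
E = 0.91 MeV = 1.45782e-13 J
D = A*E*t/m = 3.4400e+08*1.45782e-13*1076/1.2
D = 0.04497 Gy


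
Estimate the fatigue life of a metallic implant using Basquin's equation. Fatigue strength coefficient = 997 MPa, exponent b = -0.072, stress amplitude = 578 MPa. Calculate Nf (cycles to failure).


sigma_a = sigma_f' * (2Nf)^b
2Nf = (sigma_a/sigma_f')^(1/b)
2Nf = (578/997)^(1/-0.072)
2Nf = 1942.8309
Nf = 971.4


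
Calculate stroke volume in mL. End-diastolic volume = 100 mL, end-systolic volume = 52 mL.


SV = EDV - ESV
SV = 100 - 52
SV = 48 mL


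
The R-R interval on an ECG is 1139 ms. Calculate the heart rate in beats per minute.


HR = 60 / RR_interval(s)
RR = 1139 ms = 1.139 s
HR = 60 / 1.139 = 52.68 bpm


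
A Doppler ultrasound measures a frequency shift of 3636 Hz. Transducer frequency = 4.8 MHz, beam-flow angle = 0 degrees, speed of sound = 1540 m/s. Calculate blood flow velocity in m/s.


v = fd * c / (2 * f0 * cos(theta))
v = 3636 * 1540 / (2 * 4.8000e+06 * cos(0))
v = 0.5833 m/s


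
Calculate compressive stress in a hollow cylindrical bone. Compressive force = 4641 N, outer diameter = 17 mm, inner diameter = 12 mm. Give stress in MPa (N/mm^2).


A = pi*(r_o^2 - r_i^2)
r_o = 8.5 mm, r_i = 6 mm
A = 113.883 mm^2
sigma = F/A = 4641 / 113.883
sigma = 40.75 MPa


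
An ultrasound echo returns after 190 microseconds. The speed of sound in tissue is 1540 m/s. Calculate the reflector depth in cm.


depth = c * t / 2
t = 190 us = 1.9000e-04 s
depth = 1540 * 1.9000e-04 / 2
depth = 0.1463 m = 14.63 cm


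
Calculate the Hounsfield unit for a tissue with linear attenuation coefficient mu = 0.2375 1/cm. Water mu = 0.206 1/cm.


HU = ((mu_tissue - mu_water) / mu_water) * 1000
HU = ((0.2375 - 0.206) / 0.206) * 1000
HU = 152.9


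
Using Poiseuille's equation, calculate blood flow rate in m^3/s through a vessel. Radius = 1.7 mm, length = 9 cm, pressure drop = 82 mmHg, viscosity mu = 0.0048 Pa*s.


Q = pi*r^4*dP / (8*mu*L)
r = 0.0017 m, L = 0.09 m
dP = 82 mmHg = 10932.404 Pa
Q = 8.3002e-05 m^3/s


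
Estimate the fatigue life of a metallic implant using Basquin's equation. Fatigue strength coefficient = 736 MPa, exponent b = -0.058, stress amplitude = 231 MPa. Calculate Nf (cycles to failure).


sigma_a = sigma_f' * (2Nf)^b
2Nf = (sigma_a/sigma_f')^(1/b)
2Nf = (231/736)^(1/-0.058)
2Nf = 4.753321e+08
Nf = 2.3767e+08


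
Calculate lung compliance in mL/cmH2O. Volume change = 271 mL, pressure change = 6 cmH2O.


C = dV / dP
C = 271 / 6
C = 45.17 mL/cmH2O


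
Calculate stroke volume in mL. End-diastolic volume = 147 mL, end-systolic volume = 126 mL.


SV = EDV - ESV
SV = 147 - 126
SV = 21 mL


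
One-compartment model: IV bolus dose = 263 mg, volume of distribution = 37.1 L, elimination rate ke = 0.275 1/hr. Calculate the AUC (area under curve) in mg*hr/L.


C0 = Dose/Vd = 263/37.1 = 7.08895 mg/L
AUC = C0/ke = 7.08895/0.275
AUC = 25.78 mg*hr/L


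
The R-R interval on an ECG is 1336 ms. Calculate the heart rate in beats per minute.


HR = 60 / RR_interval(s)
RR = 1336 ms = 1.336 s
HR = 60 / 1.336 = 44.91 bpm


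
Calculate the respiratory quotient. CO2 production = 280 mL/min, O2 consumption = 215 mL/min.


RQ = VCO2 / VO2
RQ = 280 / 215
RQ = 1.302


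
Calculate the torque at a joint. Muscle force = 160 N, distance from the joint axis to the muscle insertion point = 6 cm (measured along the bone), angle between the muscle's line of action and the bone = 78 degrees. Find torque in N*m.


Torque = F * d * sin(theta)   (moment arm = d*sin(theta))
d = 6 cm = 0.06 m
Torque = 160 * 0.06 * sin(78)
Torque = 9.39 N*m


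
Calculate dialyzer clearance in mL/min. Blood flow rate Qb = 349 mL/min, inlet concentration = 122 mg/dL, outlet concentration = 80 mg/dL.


K = Qb * (Cb_in - Cb_out) / Cb_in
K = 349 * (122 - 80) / 122
K = 120.1 mL/min


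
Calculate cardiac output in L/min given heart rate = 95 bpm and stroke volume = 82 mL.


CO = HR * SV
CO = 95 * 82 / 1000
CO = 7.79 L/min


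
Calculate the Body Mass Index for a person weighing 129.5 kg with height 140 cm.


BMI = weight / height^2
height = 140 cm = 1.4 m
BMI = 129.5 / 1.4^2
BMI = 66.07 kg/m^2


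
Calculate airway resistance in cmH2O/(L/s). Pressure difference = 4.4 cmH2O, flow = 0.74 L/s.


R = dP / flow
R = 4.4 / 0.74
R = 5.946 cmH2O/(L/s)


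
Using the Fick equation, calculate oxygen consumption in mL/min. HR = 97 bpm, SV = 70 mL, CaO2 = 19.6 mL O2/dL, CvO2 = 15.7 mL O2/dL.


CO = HR*SV = 97*70/1000 = 6.79 L/min
a-v O2 diff = 19.6 - 15.7 = 3.9 mL/dL
VO2 = CO * (CaO2-CvO2) * 10 dL/L
VO2 = 6.79 * 3.9 * 10
VO2 = 264.8 mL/min


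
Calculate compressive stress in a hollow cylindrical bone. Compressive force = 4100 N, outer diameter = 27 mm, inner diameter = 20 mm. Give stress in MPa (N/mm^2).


A = pi*(r_o^2 - r_i^2)
r_o = 13.5 mm, r_i = 10 mm
A = 258.396 mm^2
sigma = F/A = 4100 / 258.396
sigma = 15.87 MPa


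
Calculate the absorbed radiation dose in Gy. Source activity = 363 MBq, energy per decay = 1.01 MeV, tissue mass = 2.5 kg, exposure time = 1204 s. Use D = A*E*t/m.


A = 363 MBq = 3.6300e+08 Bq
E = 1.01 MeV = 1.61802e-13 J
D = A*E*t/m = 3.6300e+08*1.61802e-13*1204/2.5
D = 0.02829 Gy


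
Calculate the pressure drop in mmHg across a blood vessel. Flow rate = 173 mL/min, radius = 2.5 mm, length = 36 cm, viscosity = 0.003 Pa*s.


dP = 8*mu*L*Q / (pi*r^4)
Q = 173 mL/min = 2.88333e-06 m^3/s
dP = 203.001 Pa = 203.001 / 133.322 mmHg = 1.523 mmHg


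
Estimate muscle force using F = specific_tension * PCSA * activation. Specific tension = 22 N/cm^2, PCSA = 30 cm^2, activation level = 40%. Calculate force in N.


F = sigma * PCSA * activation
F = 22 * 30 * 0.4
F = 264 N


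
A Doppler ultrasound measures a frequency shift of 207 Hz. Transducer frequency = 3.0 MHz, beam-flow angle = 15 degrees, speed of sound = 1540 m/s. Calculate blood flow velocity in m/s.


v = fd * c / (2 * f0 * cos(theta))
v = 207 * 1540 / (2 * 3.0000e+06 * cos(15))
v = 0.055 m/s


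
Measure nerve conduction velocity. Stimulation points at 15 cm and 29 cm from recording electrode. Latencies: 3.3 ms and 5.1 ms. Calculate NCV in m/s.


Distance = (29 - 15) / 100 = 0.14 m
dt = (5.1 - 3.3) / 1000 = 0.0018 s
NCV = dist / dt = 77.78 m/s


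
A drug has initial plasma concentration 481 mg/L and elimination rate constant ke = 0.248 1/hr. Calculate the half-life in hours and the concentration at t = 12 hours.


t_half = ln(2) / ke = 0.693147 / 0.248 = 2.795 hr
C(t) = C0 * exp(-ke*t) = 481 * exp(-0.248*12)
C(12) = 24.53 mg/L


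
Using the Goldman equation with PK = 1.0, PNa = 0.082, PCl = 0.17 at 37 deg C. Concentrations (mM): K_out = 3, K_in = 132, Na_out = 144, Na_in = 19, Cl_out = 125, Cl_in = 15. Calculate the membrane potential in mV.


Vm = (RT/F)*ln((PK*Ko + PNa*Nao + PCl*Cli)/(PK*Ki + PNa*Nai + PCl*Clo))
Numer = 17.358, Denom = 154.808
Vm = -58.48 mV


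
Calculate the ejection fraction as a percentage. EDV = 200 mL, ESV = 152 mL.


SV = EDV - ESV = 200 - 152 = 48 mL
EF = SV/EDV * 100 = 48/200 * 100
EF = 24%


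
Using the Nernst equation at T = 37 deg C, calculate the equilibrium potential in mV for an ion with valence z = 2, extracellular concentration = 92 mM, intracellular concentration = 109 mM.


E = (RT/(zF)) * ln(C_out/C_in)
T = 37 + 273.15 = 310.15 K
E = (8.314 * 310.15 / (2 * 96485)) * ln(92/109)
E = -2.266 mV


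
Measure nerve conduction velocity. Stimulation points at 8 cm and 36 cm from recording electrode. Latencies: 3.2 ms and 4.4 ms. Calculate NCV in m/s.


Distance = (36 - 8) / 100 = 0.28 m
dt = (4.4 - 3.2) / 1000 = 0.0012 s
NCV = dist / dt = 233.3 m/s


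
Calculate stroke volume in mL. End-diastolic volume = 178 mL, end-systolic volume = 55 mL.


SV = EDV - ESV
SV = 178 - 55
SV = 123 mL


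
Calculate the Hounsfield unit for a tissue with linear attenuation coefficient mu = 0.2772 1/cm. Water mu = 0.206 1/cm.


HU = ((mu_tissue - mu_water) / mu_water) * 1000
HU = ((0.2772 - 0.206) / 0.206) * 1000
HU = 345.6


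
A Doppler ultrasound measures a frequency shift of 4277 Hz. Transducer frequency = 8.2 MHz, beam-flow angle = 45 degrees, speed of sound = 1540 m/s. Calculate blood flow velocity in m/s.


v = fd * c / (2 * f0 * cos(theta))
v = 4277 * 1540 / (2 * 8.2000e+06 * cos(45))
v = 0.568 m/s


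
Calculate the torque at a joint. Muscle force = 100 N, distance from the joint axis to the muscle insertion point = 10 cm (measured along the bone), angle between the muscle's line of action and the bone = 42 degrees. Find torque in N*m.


Torque = F * d * sin(theta)   (moment arm = d*sin(theta))
d = 10 cm = 0.1 m
Torque = 100 * 0.1 * sin(42)
Torque = 6.691 N*m


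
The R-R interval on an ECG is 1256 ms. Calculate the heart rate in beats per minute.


HR = 60 / RR_interval(s)
RR = 1256 ms = 1.256 s
HR = 60 / 1.256 = 47.77 bpm


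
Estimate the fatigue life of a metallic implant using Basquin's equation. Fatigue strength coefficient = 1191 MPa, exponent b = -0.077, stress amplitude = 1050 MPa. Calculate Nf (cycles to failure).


sigma_a = sigma_f' * (2Nf)^b
2Nf = (sigma_a/sigma_f')^(1/b)
2Nf = (1050/1191)^(1/-0.077)
2Nf = 5.136666
Nf = 2.568


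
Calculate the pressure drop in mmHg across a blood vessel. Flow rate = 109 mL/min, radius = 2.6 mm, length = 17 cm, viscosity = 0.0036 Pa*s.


dP = 8*mu*L*Q / (pi*r^4)
Q = 109 mL/min = 1.81667e-06 m^3/s
dP = 61.9547 Pa = 61.9547 / 133.322 mmHg = 0.4647 mmHg


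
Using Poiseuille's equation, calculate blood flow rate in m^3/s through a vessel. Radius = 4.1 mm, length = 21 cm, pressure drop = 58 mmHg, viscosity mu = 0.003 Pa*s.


Q = pi*r^4*dP / (8*mu*L)
r = 0.0041 m, L = 0.21 m
dP = 58 mmHg = 7732.676 Pa
Q = 0.001362 m^3/s


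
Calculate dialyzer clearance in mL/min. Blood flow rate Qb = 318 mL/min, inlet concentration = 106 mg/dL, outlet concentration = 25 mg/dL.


K = Qb * (Cb_in - Cb_out) / Cb_in
K = 318 * (106 - 25) / 106
K = 243 mL/min


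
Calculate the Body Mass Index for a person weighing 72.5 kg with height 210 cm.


BMI = weight / height^2
height = 210 cm = 2.1 m
BMI = 72.5 / 2.1^2
BMI = 16.44 kg/m^2


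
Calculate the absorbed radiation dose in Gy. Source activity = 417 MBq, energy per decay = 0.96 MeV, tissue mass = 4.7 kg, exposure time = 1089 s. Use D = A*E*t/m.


A = 417 MBq = 4.1700e+08 Bq
E = 0.96 MeV = 1.53792e-13 J
D = A*E*t/m = 4.1700e+08*1.53792e-13*1089/4.7
D = 0.01486 Gy


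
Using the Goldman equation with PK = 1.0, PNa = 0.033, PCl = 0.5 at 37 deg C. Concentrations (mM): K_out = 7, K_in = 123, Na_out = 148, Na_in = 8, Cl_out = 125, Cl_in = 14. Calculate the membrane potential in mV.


Vm = (RT/F)*ln((PK*Ko + PNa*Nao + PCl*Cli)/(PK*Ki + PNa*Nai + PCl*Clo))
Numer = 18.884, Denom = 185.764
Vm = -61.1 mV


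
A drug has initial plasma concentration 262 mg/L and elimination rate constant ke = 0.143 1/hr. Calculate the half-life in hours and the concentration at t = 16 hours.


t_half = ln(2) / ke = 0.693147 / 0.143 = 4.847 hr
C(t) = C0 * exp(-ke*t) = 262 * exp(-0.143*16)
C(16) = 26.58 mg/L


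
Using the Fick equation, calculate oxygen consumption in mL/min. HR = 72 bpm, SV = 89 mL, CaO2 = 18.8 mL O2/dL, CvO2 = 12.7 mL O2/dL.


CO = HR*SV = 72*89/1000 = 6.408 L/min
a-v O2 diff = 18.8 - 12.7 = 6.1 mL/dL
VO2 = CO * (CaO2-CvO2) * 10 dL/L
VO2 = 6.408 * 6.1 * 10
VO2 = 390.9 mL/min


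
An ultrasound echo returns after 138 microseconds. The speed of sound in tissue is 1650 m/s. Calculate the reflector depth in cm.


depth = c * t / 2
t = 138 us = 1.3800e-04 s
depth = 1650 * 1.3800e-04 / 2
depth = 0.11385 m = 11.385 cm


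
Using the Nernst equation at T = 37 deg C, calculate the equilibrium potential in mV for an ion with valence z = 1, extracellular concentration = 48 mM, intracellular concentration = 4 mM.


E = (RT/(zF)) * ln(C_out/C_in)
T = 37 + 273.15 = 310.15 K
E = (8.314 * 310.15 / (1 * 96485)) * ln(48/4)
E = 66.41 mV


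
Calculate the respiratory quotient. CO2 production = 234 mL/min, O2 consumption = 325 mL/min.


RQ = VCO2 / VO2
RQ = 234 / 325
RQ = 0.72


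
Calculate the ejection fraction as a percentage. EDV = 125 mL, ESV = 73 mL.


SV = EDV - ESV = 125 - 73 = 52 mL
EF = SV/EDV * 100 = 52/125 * 100
EF = 41.6%


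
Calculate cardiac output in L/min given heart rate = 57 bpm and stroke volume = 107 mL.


CO = HR * SV
CO = 57 * 107 / 1000
CO = 6.099 L/min


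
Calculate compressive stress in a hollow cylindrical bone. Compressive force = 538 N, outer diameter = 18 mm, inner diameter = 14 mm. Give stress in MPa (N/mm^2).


A = pi*(r_o^2 - r_i^2)
r_o = 9 mm, r_i = 7 mm
A = 100.531 mm^2
sigma = F/A = 538 / 100.531
sigma = 5.352 MPa


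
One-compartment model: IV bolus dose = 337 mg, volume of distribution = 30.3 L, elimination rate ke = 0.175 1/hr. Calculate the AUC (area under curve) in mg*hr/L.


C0 = Dose/Vd = 337/30.3 = 11.1221 mg/L
AUC = C0/ke = 11.1221/0.175
AUC = 63.55 mg*hr/L


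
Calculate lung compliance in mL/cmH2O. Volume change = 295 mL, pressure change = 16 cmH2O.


C = dV / dP
C = 295 / 16
C = 18.44 mL/cmH2O


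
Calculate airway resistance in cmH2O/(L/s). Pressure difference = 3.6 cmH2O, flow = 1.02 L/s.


R = dP / flow
R = 3.6 / 1.02
R = 3.529 cmH2O/(L/s)


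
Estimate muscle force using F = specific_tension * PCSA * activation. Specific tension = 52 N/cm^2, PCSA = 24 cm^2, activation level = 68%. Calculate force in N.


F = sigma * PCSA * activation
F = 52 * 24 * 0.68
F = 848.6 N


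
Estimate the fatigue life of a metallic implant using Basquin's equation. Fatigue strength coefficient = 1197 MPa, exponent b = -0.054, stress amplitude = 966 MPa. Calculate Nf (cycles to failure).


sigma_a = sigma_f' * (2Nf)^b
2Nf = (sigma_a/sigma_f')^(1/b)
2Nf = (966/1197)^(1/-0.054)
2Nf = 53.013849
Nf = 26.51


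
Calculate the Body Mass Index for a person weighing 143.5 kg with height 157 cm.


BMI = weight / height^2
height = 157 cm = 1.57 m
BMI = 143.5 / 1.57^2
BMI = 58.22 kg/m^2


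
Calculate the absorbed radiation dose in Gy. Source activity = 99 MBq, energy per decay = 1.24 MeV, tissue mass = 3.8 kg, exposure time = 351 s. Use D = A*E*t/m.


A = 99 MBq = 9.9000e+07 Bq
E = 1.24 MeV = 1.98648e-13 J
D = A*E*t/m = 9.9000e+07*1.98648e-13*351/3.8
D = 0.001817 Gy


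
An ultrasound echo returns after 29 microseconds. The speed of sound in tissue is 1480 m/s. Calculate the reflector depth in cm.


depth = c * t / 2
t = 29 us = 2.9000e-05 s
depth = 1480 * 2.9000e-05 / 2
depth = 0.02146 m = 2.146 cm


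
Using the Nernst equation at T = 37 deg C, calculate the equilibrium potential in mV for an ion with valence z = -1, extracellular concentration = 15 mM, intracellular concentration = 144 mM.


E = (RT/(zF)) * ln(C_out/C_in)
T = 37 + 273.15 = 310.15 K
E = (8.314 * 310.15 / (-1 * 96485)) * ln(15/144)
E = 60.45 mV


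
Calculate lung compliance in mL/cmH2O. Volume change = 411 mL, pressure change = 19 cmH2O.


C = dV / dP
C = 411 / 19
C = 21.63 mL/cmH2O


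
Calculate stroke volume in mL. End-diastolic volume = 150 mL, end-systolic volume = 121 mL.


SV = EDV - ESV
SV = 150 - 121
SV = 29 mL


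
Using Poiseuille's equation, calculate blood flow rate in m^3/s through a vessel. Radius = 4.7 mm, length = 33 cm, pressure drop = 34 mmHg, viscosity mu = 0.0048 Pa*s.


Q = pi*r^4*dP / (8*mu*L)
r = 0.0047 m, L = 0.33 m
dP = 34 mmHg = 4532.948 Pa
Q = 5.4837e-04 m^3/s


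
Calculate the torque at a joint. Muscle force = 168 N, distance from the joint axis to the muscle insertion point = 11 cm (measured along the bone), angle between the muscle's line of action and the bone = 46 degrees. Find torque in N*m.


Torque = F * d * sin(theta)   (moment arm = d*sin(theta))
d = 11 cm = 0.11 m
Torque = 168 * 0.11 * sin(46)
Torque = 13.29 N*m


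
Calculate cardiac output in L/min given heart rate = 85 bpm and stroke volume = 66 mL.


CO = HR * SV
CO = 85 * 66 / 1000
CO = 5.61 L/min


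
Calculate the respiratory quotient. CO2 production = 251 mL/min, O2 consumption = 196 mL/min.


RQ = VCO2 / VO2
RQ = 251 / 196
RQ = 1.281


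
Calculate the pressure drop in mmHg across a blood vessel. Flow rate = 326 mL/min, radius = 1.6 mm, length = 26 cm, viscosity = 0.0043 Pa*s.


dP = 8*mu*L*Q / (pi*r^4)
Q = 326 mL/min = 5.43333e-06 m^3/s
dP = 2360.3 Pa = 2360.3 / 133.322 mmHg = 17.7 mmHg


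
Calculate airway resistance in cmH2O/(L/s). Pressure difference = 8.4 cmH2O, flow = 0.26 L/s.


R = dP / flow
R = 8.4 / 0.26
R = 32.31 cmH2O/(L/s)


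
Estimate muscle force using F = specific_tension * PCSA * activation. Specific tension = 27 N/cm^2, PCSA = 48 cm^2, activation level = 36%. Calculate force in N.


F = sigma * PCSA * activation
F = 27 * 48 * 0.36
F = 466.6 N


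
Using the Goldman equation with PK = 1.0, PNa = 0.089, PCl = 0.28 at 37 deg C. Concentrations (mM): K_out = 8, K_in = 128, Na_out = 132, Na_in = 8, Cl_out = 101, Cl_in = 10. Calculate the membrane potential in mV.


Vm = (RT/F)*ln((PK*Ko + PNa*Nao + PCl*Cli)/(PK*Ki + PNa*Nai + PCl*Clo))
Numer = 22.548, Denom = 156.992
Vm = -51.86 mV


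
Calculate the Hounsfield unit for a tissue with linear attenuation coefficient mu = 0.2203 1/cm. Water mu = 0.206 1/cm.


HU = ((mu_tissue - mu_water) / mu_water) * 1000
HU = ((0.2203 - 0.206) / 0.206) * 1000
HU = 69.42


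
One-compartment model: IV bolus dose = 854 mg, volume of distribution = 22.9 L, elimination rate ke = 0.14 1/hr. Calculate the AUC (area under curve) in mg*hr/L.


C0 = Dose/Vd = 854/22.9 = 37.2926 mg/L
AUC = C0/ke = 37.2926/0.14
AUC = 266.4 mg*hr/L


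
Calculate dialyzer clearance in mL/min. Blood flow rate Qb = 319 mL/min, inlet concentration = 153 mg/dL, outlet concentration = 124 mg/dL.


K = Qb * (Cb_in - Cb_out) / Cb_in
K = 319 * (153 - 124) / 153
K = 60.46 mL/min


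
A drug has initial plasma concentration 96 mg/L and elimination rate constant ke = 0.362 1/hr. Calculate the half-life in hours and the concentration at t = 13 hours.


t_half = ln(2) / ke = 0.693147 / 0.362 = 1.915 hr
C(t) = C0 * exp(-ke*t) = 96 * exp(-0.362*13)
C(13) = 0.8679 mg/L


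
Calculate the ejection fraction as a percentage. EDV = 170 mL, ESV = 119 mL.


SV = EDV - ESV = 170 - 119 = 51 mL
EF = SV/EDV * 100 = 51/170 * 100
EF = 30%


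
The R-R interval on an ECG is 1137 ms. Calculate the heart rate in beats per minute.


HR = 60 / RR_interval(s)
RR = 1137 ms = 1.137 s
HR = 60 / 1.137 = 52.77 bpm


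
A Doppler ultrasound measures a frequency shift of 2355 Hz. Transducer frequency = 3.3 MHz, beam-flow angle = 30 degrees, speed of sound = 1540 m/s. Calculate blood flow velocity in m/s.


v = fd * c / (2 * f0 * cos(theta))
v = 2355 * 1540 / (2 * 3.3000e+06 * cos(30))
v = 0.6345 m/s


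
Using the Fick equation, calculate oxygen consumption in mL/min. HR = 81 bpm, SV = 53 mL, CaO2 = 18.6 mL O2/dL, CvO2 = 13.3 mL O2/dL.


CO = HR*SV = 81*53/1000 = 4.293 L/min
a-v O2 diff = 18.6 - 13.3 = 5.3 mL/dL
VO2 = CO * (CaO2-CvO2) * 10 dL/L
VO2 = 4.293 * 5.3 * 10
VO2 = 227.5 mL/min


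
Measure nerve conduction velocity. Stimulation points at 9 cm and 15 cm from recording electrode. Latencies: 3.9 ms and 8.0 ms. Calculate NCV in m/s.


Distance = (15 - 9) / 100 = 0.06 m
dt = (8.0 - 3.9) / 1000 = 0.0041 s
NCV = dist / dt = 14.63 m/s


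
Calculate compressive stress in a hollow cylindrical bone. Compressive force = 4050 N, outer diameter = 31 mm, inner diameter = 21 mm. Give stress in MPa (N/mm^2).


A = pi*(r_o^2 - r_i^2)
r_o = 15.5 mm, r_i = 10.5 mm
A = 408.407 mm^2
sigma = F/A = 4050 / 408.407
sigma = 9.917 MPa


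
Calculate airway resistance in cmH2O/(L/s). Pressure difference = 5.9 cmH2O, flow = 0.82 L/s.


R = dP / flow
R = 5.9 / 0.82
R = 7.195 cmH2O/(L/s)


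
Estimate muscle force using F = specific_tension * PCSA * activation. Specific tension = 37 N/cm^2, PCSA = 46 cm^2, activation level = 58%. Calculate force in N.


F = sigma * PCSA * activation
F = 37 * 46 * 0.58
F = 987.2 N


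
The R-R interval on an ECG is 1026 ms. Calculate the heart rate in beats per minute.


HR = 60 / RR_interval(s)
RR = 1026 ms = 1.026 s
HR = 60 / 1.026 = 58.48 bpm


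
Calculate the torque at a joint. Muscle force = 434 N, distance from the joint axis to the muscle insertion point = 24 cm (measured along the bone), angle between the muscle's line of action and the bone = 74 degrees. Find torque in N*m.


Torque = F * d * sin(theta)   (moment arm = d*sin(theta))
d = 24 cm = 0.24 m
Torque = 434 * 0.24 * sin(74)
Torque = 100.1 N*m


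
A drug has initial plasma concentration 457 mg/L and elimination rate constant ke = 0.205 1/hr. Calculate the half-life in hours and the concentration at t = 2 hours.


t_half = ln(2) / ke = 0.693147 / 0.205 = 3.381 hr
C(t) = C0 * exp(-ke*t) = 457 * exp(-0.205*2)
C(2) = 303.3 mg/L


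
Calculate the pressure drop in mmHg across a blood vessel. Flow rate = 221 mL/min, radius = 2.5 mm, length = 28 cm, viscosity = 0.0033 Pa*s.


dP = 8*mu*L*Q / (pi*r^4)
Q = 221 mL/min = 3.68333e-06 m^3/s
dP = 221.867 Pa = 221.867 / 133.322 mmHg = 1.664 mmHg


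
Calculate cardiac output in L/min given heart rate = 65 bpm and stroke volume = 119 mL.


CO = HR * SV
CO = 65 * 119 / 1000
CO = 7.735 L/min


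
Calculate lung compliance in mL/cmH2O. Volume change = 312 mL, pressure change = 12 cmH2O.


C = dV / dP
C = 312 / 12
C = 26 mL/cmH2O


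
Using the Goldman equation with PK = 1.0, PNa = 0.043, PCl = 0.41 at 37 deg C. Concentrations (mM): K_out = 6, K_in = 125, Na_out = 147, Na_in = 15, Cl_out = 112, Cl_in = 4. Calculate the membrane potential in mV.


Vm = (RT/F)*ln((PK*Ko + PNa*Nao + PCl*Cli)/(PK*Ki + PNa*Nai + PCl*Clo))
Numer = 13.961, Denom = 171.565
Vm = -67.05 mV


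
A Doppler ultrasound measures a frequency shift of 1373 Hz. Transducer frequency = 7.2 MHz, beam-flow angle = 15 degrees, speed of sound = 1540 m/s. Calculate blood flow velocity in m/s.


v = fd * c / (2 * f0 * cos(theta))
v = 1373 * 1540 / (2 * 7.2000e+06 * cos(15))
v = 0.152 m/s


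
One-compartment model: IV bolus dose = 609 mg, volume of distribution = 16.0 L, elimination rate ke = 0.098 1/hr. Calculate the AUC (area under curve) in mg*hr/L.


C0 = Dose/Vd = 609/16.0 = 38.0625 mg/L
AUC = C0/ke = 38.0625/0.098
AUC = 388.4 mg*hr/L


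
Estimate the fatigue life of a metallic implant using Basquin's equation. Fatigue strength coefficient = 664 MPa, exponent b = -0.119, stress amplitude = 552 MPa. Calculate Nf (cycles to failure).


sigma_a = sigma_f' * (2Nf)^b
2Nf = (sigma_a/sigma_f')^(1/b)
2Nf = (552/664)^(1/-0.119)
2Nf = 4.7227319
Nf = 2.361


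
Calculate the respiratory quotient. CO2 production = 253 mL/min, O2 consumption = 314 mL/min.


RQ = VCO2 / VO2
RQ = 253 / 314
RQ = 0.8057


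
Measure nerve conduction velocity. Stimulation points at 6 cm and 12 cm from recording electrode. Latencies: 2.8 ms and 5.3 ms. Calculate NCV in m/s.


Distance = (12 - 6) / 100 = 0.06 m
dt = (5.3 - 2.8) / 1000 = 0.0025 s
NCV = dist / dt = 24 m/s


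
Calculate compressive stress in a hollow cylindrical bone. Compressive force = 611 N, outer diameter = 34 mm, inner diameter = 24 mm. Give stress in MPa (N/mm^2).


A = pi*(r_o^2 - r_i^2)
r_o = 17 mm, r_i = 12 mm
A = 455.531 mm^2
sigma = F/A = 611 / 455.531
sigma = 1.341 MPa


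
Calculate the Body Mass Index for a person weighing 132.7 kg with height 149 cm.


BMI = weight / height^2
height = 149 cm = 1.49 m
BMI = 132.7 / 1.49^2
BMI = 59.77 kg/m^2


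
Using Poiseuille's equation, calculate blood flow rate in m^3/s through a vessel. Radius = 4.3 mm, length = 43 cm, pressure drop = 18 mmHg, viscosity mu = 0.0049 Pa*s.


Q = pi*r^4*dP / (8*mu*L)
r = 0.0043 m, L = 0.43 m
dP = 18 mmHg = 2399.796 Pa
Q = 1.5291e-04 m^3/s


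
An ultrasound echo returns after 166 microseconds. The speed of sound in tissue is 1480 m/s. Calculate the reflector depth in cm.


depth = c * t / 2
t = 166 us = 1.6600e-04 s
depth = 1480 * 1.6600e-04 / 2
depth = 0.12284 m = 12.284 cm


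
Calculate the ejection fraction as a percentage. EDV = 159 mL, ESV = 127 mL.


SV = EDV - ESV = 159 - 127 = 32 mL
EF = SV/EDV * 100 = 32/159 * 100
EF = 20.13%


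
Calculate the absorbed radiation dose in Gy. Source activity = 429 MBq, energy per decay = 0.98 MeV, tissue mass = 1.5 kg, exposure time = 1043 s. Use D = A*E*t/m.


A = 429 MBq = 4.2900e+08 Bq
E = 0.98 MeV = 1.56996e-13 J
D = A*E*t/m = 4.2900e+08*1.56996e-13*1043/1.5
D = 0.04683 Gy


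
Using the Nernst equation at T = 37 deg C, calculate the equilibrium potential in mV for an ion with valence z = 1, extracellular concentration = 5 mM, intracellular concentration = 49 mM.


E = (RT/(zF)) * ln(C_out/C_in)
T = 37 + 273.15 = 310.15 K
E = (8.314 * 310.15 / (1 * 96485)) * ln(5/49)
E = -61 mV


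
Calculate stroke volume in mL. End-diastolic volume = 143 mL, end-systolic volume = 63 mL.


SV = EDV - ESV
SV = 143 - 63
SV = 80 mL


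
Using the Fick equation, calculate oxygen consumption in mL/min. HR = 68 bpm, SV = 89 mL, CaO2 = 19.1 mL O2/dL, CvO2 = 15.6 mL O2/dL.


CO = HR*SV = 68*89/1000 = 6.052 L/min
a-v O2 diff = 19.1 - 15.6 = 3.5 mL/dL
VO2 = CO * (CaO2-CvO2) * 10 dL/L
VO2 = 6.052 * 3.5 * 10
VO2 = 211.8 mL/min


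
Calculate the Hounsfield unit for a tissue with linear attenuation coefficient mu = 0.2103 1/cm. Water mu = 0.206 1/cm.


HU = ((mu_tissue - mu_water) / mu_water) * 1000
HU = ((0.2103 - 0.206) / 0.206) * 1000
HU = 20.87


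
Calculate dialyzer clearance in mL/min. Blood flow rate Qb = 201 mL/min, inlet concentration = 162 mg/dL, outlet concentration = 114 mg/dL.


K = Qb * (Cb_in - Cb_out) / Cb_in
K = 201 * (162 - 114) / 162
K = 59.56 mL/min


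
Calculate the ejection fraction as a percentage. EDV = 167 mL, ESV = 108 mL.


SV = EDV - ESV = 167 - 108 = 59 mL
EF = SV/EDV * 100 = 59/167 * 100
EF = 35.33%


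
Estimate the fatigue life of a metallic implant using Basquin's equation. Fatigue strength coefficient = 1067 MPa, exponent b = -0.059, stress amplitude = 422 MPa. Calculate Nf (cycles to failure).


sigma_a = sigma_f' * (2Nf)^b
2Nf = (sigma_a/sigma_f')^(1/b)
2Nf = (422/1067)^(1/-0.059)
2Nf = 6729758.3
Nf = 3.3649e+06


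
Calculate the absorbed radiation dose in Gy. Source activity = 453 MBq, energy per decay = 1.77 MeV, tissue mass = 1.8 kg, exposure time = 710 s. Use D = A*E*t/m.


A = 453 MBq = 4.5300e+08 Bq
E = 1.77 MeV = 2.83554e-13 J
D = A*E*t/m = 4.5300e+08*2.83554e-13*710/1.8
D = 0.05067 Gy


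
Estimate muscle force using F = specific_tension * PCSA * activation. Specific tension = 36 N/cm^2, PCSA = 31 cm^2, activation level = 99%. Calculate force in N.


F = sigma * PCSA * activation
F = 36 * 31 * 0.99
F = 1105 N


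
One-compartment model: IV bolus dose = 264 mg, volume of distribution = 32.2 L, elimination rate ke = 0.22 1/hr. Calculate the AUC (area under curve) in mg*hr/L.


C0 = Dose/Vd = 264/32.2 = 8.19876 mg/L
AUC = C0/ke = 8.19876/0.22
AUC = 37.27 mg*hr/L


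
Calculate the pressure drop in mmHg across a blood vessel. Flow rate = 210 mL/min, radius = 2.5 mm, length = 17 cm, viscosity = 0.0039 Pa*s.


dP = 8*mu*L*Q / (pi*r^4)
Q = 210 mL/min = 3.5e-06 m^3/s
dP = 151.273 Pa = 151.273 / 133.322 mmHg = 1.135 mmHg


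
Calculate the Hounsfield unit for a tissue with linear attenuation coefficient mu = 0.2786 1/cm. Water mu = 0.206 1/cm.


HU = ((mu_tissue - mu_water) / mu_water) * 1000
HU = ((0.2786 - 0.206) / 0.206) * 1000
HU = 352.4


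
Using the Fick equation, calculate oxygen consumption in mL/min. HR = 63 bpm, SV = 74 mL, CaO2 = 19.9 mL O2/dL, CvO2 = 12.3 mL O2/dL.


CO = HR*SV = 63*74/1000 = 4.662 L/min
a-v O2 diff = 19.9 - 12.3 = 7.6 mL/dL
VO2 = CO * (CaO2-CvO2) * 10 dL/L
VO2 = 4.662 * 7.6 * 10
VO2 = 354.3 mL/min


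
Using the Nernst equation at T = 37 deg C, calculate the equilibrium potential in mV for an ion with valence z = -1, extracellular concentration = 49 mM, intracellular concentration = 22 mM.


E = (RT/(zF)) * ln(C_out/C_in)
T = 37 + 273.15 = 310.15 K
E = (8.314 * 310.15 / (-1 * 96485)) * ln(49/22)
E = -21.4 mV


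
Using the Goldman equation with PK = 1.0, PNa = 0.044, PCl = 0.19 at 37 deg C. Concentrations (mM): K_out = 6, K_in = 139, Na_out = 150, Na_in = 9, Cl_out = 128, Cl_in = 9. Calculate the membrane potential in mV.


Vm = (RT/F)*ln((PK*Ko + PNa*Nao + PCl*Cli)/(PK*Ki + PNa*Nai + PCl*Clo))
Numer = 14.31, Denom = 163.716
Vm = -65.13 mV


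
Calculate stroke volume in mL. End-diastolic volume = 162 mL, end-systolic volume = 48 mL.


SV = EDV - ESV
SV = 162 - 48
SV = 114 mL


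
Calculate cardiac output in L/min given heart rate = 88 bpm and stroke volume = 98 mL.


CO = HR * SV
CO = 88 * 98 / 1000
CO = 8.624 L/min


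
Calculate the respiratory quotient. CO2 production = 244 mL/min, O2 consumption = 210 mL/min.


RQ = VCO2 / VO2
RQ = 244 / 210
RQ = 1.162


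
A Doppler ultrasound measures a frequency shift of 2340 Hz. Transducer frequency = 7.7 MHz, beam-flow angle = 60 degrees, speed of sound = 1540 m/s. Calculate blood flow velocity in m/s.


v = fd * c / (2 * f0 * cos(theta))
v = 2340 * 1540 / (2 * 7.7000e+06 * cos(60))
v = 0.468 m/s


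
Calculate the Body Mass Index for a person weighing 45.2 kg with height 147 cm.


BMI = weight / height^2
height = 147 cm = 1.47 m
BMI = 45.2 / 1.47^2
BMI = 20.92 kg/m^2


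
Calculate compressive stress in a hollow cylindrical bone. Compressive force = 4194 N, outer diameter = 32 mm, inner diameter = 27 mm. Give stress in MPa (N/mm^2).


A = pi*(r_o^2 - r_i^2)
r_o = 16 mm, r_i = 13.5 mm
A = 231.692 mm^2
sigma = F/A = 4194 / 231.692
sigma = 18.1 MPa


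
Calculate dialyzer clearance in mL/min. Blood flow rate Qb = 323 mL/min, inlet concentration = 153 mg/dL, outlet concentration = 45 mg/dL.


K = Qb * (Cb_in - Cb_out) / Cb_in
K = 323 * (153 - 45) / 153
K = 228 mL/min


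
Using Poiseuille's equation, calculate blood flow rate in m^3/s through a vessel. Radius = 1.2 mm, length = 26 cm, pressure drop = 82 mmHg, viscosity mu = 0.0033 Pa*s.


Q = pi*r^4*dP / (8*mu*L)
r = 0.0012 m, L = 0.26 m
dP = 82 mmHg = 10932.404 Pa
Q = 1.0376e-05 m^3/s


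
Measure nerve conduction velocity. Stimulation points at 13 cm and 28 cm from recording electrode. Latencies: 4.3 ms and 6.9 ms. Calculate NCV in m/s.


Distance = (28 - 13) / 100 = 0.15 m
dt = (6.9 - 4.3) / 1000 = 0.0026 s
NCV = dist / dt = 57.69 m/s


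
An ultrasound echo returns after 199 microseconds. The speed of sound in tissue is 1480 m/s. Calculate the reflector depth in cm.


depth = c * t / 2
t = 199 us = 1.9900e-04 s
depth = 1480 * 1.9900e-04 / 2
depth = 0.14726 m = 14.726 cm


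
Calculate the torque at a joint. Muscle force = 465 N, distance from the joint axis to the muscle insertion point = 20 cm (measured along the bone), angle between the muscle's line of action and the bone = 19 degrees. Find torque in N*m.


Torque = F * d * sin(theta)   (moment arm = d*sin(theta))
d = 20 cm = 0.2 m
Torque = 465 * 0.2 * sin(19)
Torque = 30.28 N*m


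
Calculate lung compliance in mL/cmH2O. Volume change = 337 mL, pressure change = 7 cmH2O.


C = dV / dP
C = 337 / 7
C = 48.14 mL/cmH2O


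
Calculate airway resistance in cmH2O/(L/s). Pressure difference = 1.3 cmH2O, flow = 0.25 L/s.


R = dP / flow
R = 1.3 / 0.25
R = 5.2 cmH2O/(L/s)


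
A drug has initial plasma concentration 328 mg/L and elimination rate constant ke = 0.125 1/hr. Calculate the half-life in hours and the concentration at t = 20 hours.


t_half = ln(2) / ke = 0.693147 / 0.125 = 5.545 hr
C(t) = C0 * exp(-ke*t) = 328 * exp(-0.125*20)
C(20) = 26.92 mg/L


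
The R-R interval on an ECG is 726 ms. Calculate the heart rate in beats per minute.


HR = 60 / RR_interval(s)
RR = 726 ms = 0.726 s
HR = 60 / 0.726 = 82.64 bpm


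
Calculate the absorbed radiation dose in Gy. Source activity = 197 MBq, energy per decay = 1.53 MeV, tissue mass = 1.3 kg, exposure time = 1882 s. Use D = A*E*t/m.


A = 197 MBq = 1.9700e+08 Bq
E = 1.53 MeV = 2.45106e-13 J
D = A*E*t/m = 1.9700e+08*2.45106e-13*1882/1.3
D = 0.0699 Gy


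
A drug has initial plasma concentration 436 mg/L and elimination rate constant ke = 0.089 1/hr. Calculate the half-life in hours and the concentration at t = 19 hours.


t_half = ln(2) / ke = 0.693147 / 0.089 = 7.788 hr
C(t) = C0 * exp(-ke*t) = 436 * exp(-0.089*19)
C(19) = 80.37 mg/L


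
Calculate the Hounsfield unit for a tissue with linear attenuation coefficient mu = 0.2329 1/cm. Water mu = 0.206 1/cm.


HU = ((mu_tissue - mu_water) / mu_water) * 1000
HU = ((0.2329 - 0.206) / 0.206) * 1000
HU = 130.6


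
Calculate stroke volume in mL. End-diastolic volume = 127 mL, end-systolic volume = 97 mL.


SV = EDV - ESV
SV = 127 - 97
SV = 30 mL


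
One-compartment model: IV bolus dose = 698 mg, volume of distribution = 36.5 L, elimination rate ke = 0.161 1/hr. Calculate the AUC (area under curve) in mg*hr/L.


C0 = Dose/Vd = 698/36.5 = 19.1233 mg/L
AUC = C0/ke = 19.1233/0.161
AUC = 118.8 mg*hr/L


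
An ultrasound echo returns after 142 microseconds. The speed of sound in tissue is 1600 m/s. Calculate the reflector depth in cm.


depth = c * t / 2
t = 142 us = 1.4200e-04 s
depth = 1600 * 1.4200e-04 / 2
depth = 0.1136 m = 11.36 cm


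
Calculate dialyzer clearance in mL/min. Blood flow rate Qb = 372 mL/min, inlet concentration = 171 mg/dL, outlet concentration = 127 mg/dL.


K = Qb * (Cb_in - Cb_out) / Cb_in
K = 372 * (171 - 127) / 171
K = 95.72 mL/min


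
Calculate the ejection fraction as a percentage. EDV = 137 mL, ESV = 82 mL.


SV = EDV - ESV = 137 - 82 = 55 mL
EF = SV/EDV * 100 = 55/137 * 100
EF = 40.15%


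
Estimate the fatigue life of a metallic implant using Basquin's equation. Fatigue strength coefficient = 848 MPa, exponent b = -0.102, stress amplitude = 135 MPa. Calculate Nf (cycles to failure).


sigma_a = sigma_f' * (2Nf)^b
2Nf = (sigma_a/sigma_f')^(1/b)
2Nf = (135/848)^(1/-0.102)
2Nf = 66701880
Nf = 3.3351e+07


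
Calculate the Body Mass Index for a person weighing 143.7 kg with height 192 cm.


BMI = weight / height^2
height = 192 cm = 1.92 m
BMI = 143.7 / 1.92^2
BMI = 38.98 kg/m^2


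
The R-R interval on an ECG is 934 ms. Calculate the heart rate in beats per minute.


HR = 60 / RR_interval(s)
RR = 934 ms = 0.934 s
HR = 60 / 0.934 = 64.24 bpm


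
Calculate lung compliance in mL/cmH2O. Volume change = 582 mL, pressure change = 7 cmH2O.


C = dV / dP
C = 582 / 7
C = 83.14 mL/cmH2O


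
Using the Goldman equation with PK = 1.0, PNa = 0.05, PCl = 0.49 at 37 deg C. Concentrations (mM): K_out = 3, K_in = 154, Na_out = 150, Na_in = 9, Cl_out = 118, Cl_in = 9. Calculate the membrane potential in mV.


Vm = (RT/F)*ln((PK*Ko + PNa*Nao + PCl*Cli)/(PK*Ki + PNa*Nai + PCl*Clo))
Numer = 14.91, Denom = 212.27
Vm = -70.98 mV


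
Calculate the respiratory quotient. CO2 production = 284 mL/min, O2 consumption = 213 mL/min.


RQ = VCO2 / VO2
RQ = 284 / 213
RQ = 1.333


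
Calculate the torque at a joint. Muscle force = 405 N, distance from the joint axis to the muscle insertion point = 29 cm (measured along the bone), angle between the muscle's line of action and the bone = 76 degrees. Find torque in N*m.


Torque = F * d * sin(theta)   (moment arm = d*sin(theta))
d = 29 cm = 0.29 m
Torque = 405 * 0.29 * sin(76)
Torque = 114 N*m
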